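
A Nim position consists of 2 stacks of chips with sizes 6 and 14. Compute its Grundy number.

Compute the nim-sum pairwise:
6 ⊕ 14 = 8

8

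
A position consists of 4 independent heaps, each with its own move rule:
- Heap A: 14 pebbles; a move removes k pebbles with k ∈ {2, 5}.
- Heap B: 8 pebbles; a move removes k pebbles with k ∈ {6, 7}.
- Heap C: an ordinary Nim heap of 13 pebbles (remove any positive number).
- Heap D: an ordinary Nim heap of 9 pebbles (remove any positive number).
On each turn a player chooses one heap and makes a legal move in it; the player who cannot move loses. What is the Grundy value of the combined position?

Grundy values for heap A (subtraction set {2, 5}):
k:     0  1  2  3  4  5  6  7  8  9 10 11 12 13 14
g(k):  0  0  1  1  0  2  1  0  0  1  1  0  2  1  0
So g(14) = 0.
Grundy values for heap B (subtraction set {6, 7}):
g(0) = mex{} = 0
g(1) = mex{} = 0
g(2) = mex{} = 0
g(3) = mex{} = 0
g(4) = mex{} = 0
g(5) = mex{} = 0
g(6) = mex{0} = 1
g(7) = mex{0} = 1
g(8) = mex{0} = 1
So g(8) = 1.
Heap C is a plain Nim heap of size 13, so its Grundy value is 13.
Heap D is a plain Nim heap of size 9, so its Grundy value is 9.
By the Sprague-Grundy theorem, the Grundy value of a sum of independent games is the XOR of the component values.
Combined value = 0 ⊕ 1 ⊕ 13 ⊕ 9 = 5.

5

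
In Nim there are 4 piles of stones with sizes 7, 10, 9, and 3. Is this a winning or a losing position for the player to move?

Write each in binary and XOR column by column:
  0111  (7)
  1010  (10)
  1001  (9)
  0011  (3)
  ----
  0111  (7)
The nim-sum is 7 ≠ 0, so this is an N-position: the player to move can win.

Winning position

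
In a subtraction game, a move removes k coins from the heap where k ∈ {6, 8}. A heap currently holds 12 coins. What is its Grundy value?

Grundy values for subtraction set {6, 8}:
g(0) = mex{} = 0
g(1) = mex{} = 0
g(2) = mex{} = 0
g(3) = mex{} = 0
g(4) = mex{} = 0
g(5) = mex{} = 0
g(6) = mex{0} = 1
g(7) = mex{0} = 1
g(8) = mex{0} = 1
g(9) = mex{0} = 1
g(10) = mex{0} = 1
g(11) = mex{0} = 1
g(12) = mex{0,1} = 2
So g(12) = 2.

2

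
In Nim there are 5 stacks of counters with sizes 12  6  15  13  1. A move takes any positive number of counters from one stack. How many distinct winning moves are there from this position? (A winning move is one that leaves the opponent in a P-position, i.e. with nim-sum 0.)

3

In binary:
  1100  (12)
  0110  (6)
  1111  (15)
  1101  (13)
  0001  (1)
  ----
  1001  (9)
The overall nim-sum is X = 9. A stack of size p has a winning move iff p XOR X < p (reduce it to p XOR X).
  12: 12 XOR 9 = 5 < 12 — winning move (to 5).
  6: 6 XOR 9 = 15 ≥ 6 — no move.
  15: 15 XOR 9 = 6 < 15 — winning move (to 6).
  13: 13 XOR 9 = 4 < 13 — winning move (to 4).
  1: 1 XOR 9 = 8 ≥ 1 — no move.
That gives 3 winning moves.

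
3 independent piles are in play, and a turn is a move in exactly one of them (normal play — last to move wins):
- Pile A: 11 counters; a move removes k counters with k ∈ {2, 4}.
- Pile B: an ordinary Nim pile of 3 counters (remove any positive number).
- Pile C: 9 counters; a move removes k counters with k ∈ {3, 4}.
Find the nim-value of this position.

Build the Grundy sequence for pile A with g(k) = mex{g(k−s) : s ∈ {2, 4}, s ≤ k}:
k:     0  1  2  3  4  5  6  7  8  9 10 11
g(k):  0  0  1  1  2  2  0  0  1  1  2  2
So g(11) = 2.
Pile B is a plain Nim pile of size 3, so its Grundy value is 3.
Build the Grundy sequence for pile C with g(k) = mex{g(k−s) : s ∈ {3, 4}, s ≤ k}:
k:     0  1  2  3  4  5  6  7  8  9
g(k):  0  0  0  1  1  1  2  0  0  0
So g(9) = 0.
By the Sprague-Grundy theorem, the Grundy value of a sum of independent games is the XOR of the component values.
Combined value = 2 ⊕ 3 ⊕ 0 = 1.

1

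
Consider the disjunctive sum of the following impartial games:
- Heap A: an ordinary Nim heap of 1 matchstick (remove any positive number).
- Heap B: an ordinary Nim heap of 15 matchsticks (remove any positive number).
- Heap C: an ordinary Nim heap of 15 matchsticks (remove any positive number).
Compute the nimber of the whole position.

Heap A is a plain Nim heap of size 1, so its Grundy value is 1.
Heap B is a plain Nim heap of size 15, so its Grundy value is 15.
Heap C is a plain Nim heap of size 15, so its Grundy value is 15.
By the Sprague-Grundy theorem, the Grundy value of a sum of independent games is the XOR of the component values.
Combined value = 1 XOR 15 XOR 15 = 1.

1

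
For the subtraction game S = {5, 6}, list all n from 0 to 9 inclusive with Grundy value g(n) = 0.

Build the Grundy sequence with g(k) = mex{g(k−s) : s ∈ {5, 6}, s ≤ k}:
g(0) = mex{} = 0
g(1) = mex{} = 0
g(2) = mex{} = 0
g(3) = mex{} = 0
g(4) = mex{} = 0
g(5) = mex{0} = 1
g(6) = mex{0} = 1
g(7) = mex{0} = 1
g(8) = mex{0} = 1
g(9) = mex{0} = 1
The P-positions (g = 0) in 0..9 are 0, 1, 2, 3, 4.

0, 1, 2, 3, 4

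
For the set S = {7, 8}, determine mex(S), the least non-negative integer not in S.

0 is not in the set, so the mex is 0.

0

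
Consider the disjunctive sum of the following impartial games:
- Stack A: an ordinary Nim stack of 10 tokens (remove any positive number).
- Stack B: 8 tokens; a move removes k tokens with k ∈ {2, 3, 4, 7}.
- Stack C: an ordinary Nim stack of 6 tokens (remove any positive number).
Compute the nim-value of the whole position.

Stack A is a plain Nim stack of size 10, so its Grundy value is 10.
For stack B, compute g(0), g(1), … with moves {2, 3, 4, 7}:
k:     0  1  2  3  4  5  6  7  8
g(k):  0  0  1  1  2  2  0  3  1
So g(8) = 1.
Stack C is a plain Nim stack of size 6, so its Grundy value is 6.
By the Sprague-Grundy theorem, the Grundy value of a sum of independent games is the XOR of the component values.
Combined value = 10 ⊕ 1 ⊕ 6 = 13.

13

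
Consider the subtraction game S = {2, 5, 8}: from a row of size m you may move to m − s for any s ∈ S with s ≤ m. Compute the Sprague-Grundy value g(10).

Grundy values for subtraction set {2, 5, 8}:
k:     0  1  2  3  4  5  6  7  8  9 10
g(k):  0  0  1  1  0  2  1  0  2  1  0
So g(10) = 0.

0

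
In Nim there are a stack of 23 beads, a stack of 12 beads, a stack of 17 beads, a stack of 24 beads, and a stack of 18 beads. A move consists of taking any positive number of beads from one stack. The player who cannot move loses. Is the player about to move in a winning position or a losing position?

Losing position

In binary:
  10111  (23)
  01100  (12)
  10001  (17)
  11000  (24)
  10010  (18)
  -----
  00000  (0)
The nim-sum is 0, so this is a P-position: the player to move is in a losing position under optimal play.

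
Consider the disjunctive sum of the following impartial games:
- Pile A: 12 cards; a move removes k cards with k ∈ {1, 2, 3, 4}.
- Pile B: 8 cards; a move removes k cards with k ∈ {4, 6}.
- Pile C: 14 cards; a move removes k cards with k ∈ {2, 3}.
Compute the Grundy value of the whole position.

2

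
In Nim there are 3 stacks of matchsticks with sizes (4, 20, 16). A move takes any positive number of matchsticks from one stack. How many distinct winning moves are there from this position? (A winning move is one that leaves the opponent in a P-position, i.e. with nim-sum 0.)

0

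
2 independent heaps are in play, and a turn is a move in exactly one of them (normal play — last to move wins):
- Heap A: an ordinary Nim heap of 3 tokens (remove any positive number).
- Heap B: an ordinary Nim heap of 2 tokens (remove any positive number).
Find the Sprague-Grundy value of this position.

Heap A is a plain Nim heap of size 3, so its Grundy value is 3.
Heap B is a plain Nim heap of size 2, so its Grundy value is 2.
The value of a disjunctive sum is the nim-sum of the parts.
Combined value = 3 ⊕ 2 = 1.

1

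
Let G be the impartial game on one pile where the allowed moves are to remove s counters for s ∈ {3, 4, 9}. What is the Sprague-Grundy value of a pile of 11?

1

Build the Grundy sequence with g(k) = mex{g(k−s) : s ∈ {3, 4, 9}, s ≤ k}:
k:     0  1  2  3  4  5  6  7  8  9 10 11
g(k):  0  0  0  1  1  1  2  0  0  3  1  1
So g(11) = 1.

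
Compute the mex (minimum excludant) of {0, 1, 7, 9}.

The values 0, 1 are all present; 2 is the first non-negative integer missing from the set.

2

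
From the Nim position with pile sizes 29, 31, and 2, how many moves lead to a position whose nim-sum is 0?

0

Nim-sum: 29 ^ 31 ^ 2 = 0.
The nim-sum is already 0, so every move leaves a nonzero nim-sum — there are no winning moves.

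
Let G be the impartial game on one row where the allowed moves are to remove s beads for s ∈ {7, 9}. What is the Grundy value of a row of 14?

2

Compute g(0), g(1), … for moves {7, 9}:
g(0) = mex{} = 0
g(1) = mex{} = 0
g(2) = mex{} = 0
g(3) = mex{} = 0
g(4) = mex{} = 0
g(5) = mex{} = 0
g(6) = mex{} = 0
g(7) = mex{0} = 1
g(8) = mex{0} = 1
g(9) = mex{0} = 1
g(10) = mex{0} = 1
g(11) = mex{0} = 1
g(12) = mex{0} = 1
g(13) = mex{0} = 1
g(14) = mex{0,1} = 2
So g(14) = 2.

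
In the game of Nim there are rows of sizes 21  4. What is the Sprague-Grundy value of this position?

17

Compute the nim-sum pairwise:
21 ⊕ 4 = 17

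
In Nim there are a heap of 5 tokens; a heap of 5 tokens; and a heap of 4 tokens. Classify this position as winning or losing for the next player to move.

Winning position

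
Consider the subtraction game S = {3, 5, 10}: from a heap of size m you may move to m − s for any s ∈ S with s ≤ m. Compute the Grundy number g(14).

Compute g(0), g(1), … for moves {3, 5, 10}:
k:     0  1  2  3  4  5  6  7  8  9 10 11 12 13 14
g(k):  0  0  0  1  1  1  2  2  0  0  3  1  1  2  2
So g(14) = 2.

2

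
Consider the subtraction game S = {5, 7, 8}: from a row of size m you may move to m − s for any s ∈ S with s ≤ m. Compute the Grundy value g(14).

0

Compute g(0), g(1), … for moves {5, 7, 8}:
g(0) = mex{} = 0
g(1) = mex{} = 0
g(2) = mex{} = 0
g(3) = mex{} = 0
g(4) = mex{} = 0
g(5) = mex{0} = 1
g(6) = mex{0} = 1
g(7) = mex{0} = 1
g(8) = mex{0} = 1
g(9) = mex{0} = 1
g(10) = mex{0,1} = 2
g(11) = mex{0,1} = 2
g(12) = mex{0,1} = 2
g(13) = mex{1} = 0
g(14) = mex{1} = 0
So g(14) = 0.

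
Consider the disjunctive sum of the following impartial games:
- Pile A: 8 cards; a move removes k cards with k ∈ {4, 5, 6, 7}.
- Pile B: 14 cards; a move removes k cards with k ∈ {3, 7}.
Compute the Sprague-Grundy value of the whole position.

3

Grundy values for pile A (subtraction set {4, 5, 6, 7}):
k:     0  1  2  3  4  5  6  7  8
g(k):  0  0  0  0  1  1  1  1  2
So g(8) = 2.
For pile B, compute g(0), g(1), … with moves {3, 7}:
k:     0  1  2  3  4  5  6  7  8  9 10 11 12 13 14
g(k):  0  0  0  1  1  1  0  2  2  1  0  0  0  1  1
So g(14) = 1.
The value of a disjunctive sum is the nim-sum of the parts.
Combined value = 2 XOR 1 = 3.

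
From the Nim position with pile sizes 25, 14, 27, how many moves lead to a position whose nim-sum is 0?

3

Nim-sum: 25 XOR 14 XOR 27 = 12.
The overall nim-sum is X = 12. A pile of size p has a winning move iff p XOR X < p (reduce it to p XOR X).
  25: 25 XOR 12 = 21 < 25 — winning move (to 21).
  14: 14 XOR 12 = 2 < 14 — winning move (to 2).
  27: 27 XOR 12 = 23 < 27 — winning move (to 23).
That gives 3 winning moves.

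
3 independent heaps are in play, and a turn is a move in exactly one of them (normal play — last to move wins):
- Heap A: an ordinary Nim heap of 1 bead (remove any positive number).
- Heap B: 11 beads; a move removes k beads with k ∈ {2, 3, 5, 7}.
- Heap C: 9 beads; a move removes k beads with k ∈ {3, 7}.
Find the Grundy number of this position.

1

Heap A is a plain Nim heap of size 1, so its Grundy value is 1.
Grundy values for heap B (subtraction set {2, 3, 5, 7}):
g(0) = mex{} = 0
g(1) = mex{} = 0
g(2) = mex{0} = 1
g(3) = mex{0} = 1
g(4) = mex{0,1} = 2
g(5) = mex{0,1} = 2
g(6) = mex{0,1,2} = 3
g(7) = mex{0,1,2} = 3
g(8) = mex{0,1,2,3} = 4
g(9) = mex{1,2,3} = 0
g(10) = mex{1,2,3,4} = 0
g(11) = mex{0,2,3,4} = 1
So g(11) = 1.
Grundy values for heap C (subtraction set {3, 7}):
k:     0  1  2  3  4  5  6  7  8  9
g(k):  0  0  0  1  1  1  0  2  2  1
So g(9) = 1.
The value of a disjunctive sum is the nim-sum of the parts.
Combined value = 1 XOR 1 XOR 1 = 1.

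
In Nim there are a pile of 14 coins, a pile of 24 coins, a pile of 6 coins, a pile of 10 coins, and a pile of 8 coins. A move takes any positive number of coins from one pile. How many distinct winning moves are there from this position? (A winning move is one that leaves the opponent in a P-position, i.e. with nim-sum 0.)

1

Compute the nim-sum pairwise:
14 ⊕ 24 = 22
22 ⊕ 6 = 16
16 ⊕ 10 = 26
26 ⊕ 8 = 18
The overall nim-sum is X = 18. A pile of size p has a winning move iff p XOR X < p (reduce it to p XOR X).
  14: 14 XOR 18 = 28 ≥ 14 — no move.
  24: 24 XOR 18 = 10 < 24 — winning move (to 10).
  6: 6 XOR 18 = 20 ≥ 6 — no move.
  10: 10 XOR 18 = 24 ≥ 10 — no move.
  8: 8 XOR 18 = 26 ≥ 8 — no move.
That gives 1 winning move.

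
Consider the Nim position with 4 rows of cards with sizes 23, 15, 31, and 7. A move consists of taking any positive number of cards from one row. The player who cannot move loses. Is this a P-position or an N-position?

P-position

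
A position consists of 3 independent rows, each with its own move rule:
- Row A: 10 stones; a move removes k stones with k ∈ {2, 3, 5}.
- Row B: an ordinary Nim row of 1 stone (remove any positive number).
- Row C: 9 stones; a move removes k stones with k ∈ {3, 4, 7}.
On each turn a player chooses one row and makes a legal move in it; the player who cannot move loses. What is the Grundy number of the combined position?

3

For row A, compute g(0), g(1), … with moves {2, 3, 5}:
g(0) = mex{} = 0
g(1) = mex{} = 0
g(2) = mex{0} = 1
g(3) = mex{0} = 1
g(4) = mex{0,1} = 2
g(5) = mex{0,1} = 2
g(6) = mex{0,1,2} = 3
g(7) = mex{1,2} = 0
g(8) = mex{1,2,3} = 0
g(9) = mex{0,2,3} = 1
g(10) = mex{0,2} = 1
So g(10) = 1.
Row B is a plain Nim row of size 1, so its Grundy value is 1.
Build the Grundy sequence for row C with g(k) = mex{g(k−s) : s ∈ {3, 4, 7}, s ≤ k}:
g(0) = mex{} = 0
g(1) = mex{} = 0
g(2) = mex{} = 0
g(3) = mex{0} = 1
g(4) = mex{0} = 1
g(5) = mex{0} = 1
g(6) = mex{0,1} = 2
g(7) = mex{0,1} = 2
g(8) = mex{0,1} = 2
g(9) = mex{0,1,2} = 3
So g(9) = 3.
By the Sprague-Grundy theorem, the Grundy value of a sum of independent games is the XOR of the component values.
Combined value = 1 ⊕ 1 ⊕ 3 = 3.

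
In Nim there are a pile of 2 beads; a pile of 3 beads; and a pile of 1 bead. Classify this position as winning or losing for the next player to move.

Compute the nim-sum pairwise:
2 ^ 3 = 1
1 ^ 1 = 0
The nim-sum is 0, so this is a P-position: the player to move is in a losing position under optimal play.

Losing position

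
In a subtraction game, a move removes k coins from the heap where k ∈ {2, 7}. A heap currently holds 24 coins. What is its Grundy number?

1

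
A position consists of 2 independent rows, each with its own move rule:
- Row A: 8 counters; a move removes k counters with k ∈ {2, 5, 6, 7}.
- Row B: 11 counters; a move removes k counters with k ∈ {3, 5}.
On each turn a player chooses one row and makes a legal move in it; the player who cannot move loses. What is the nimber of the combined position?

3

Grundy values for row A (subtraction set {2, 5, 6, 7}):
g(0) = mex{} = 0
g(1) = mex{} = 0
g(2) = mex{0} = 1
g(3) = mex{0} = 1
g(4) = mex{1} = 0
g(5) = mex{0,1} = 2
g(6) = mex{0} = 1
g(7) = mex{0,1,2} = 3
g(8) = mex{0,1} = 2
So g(8) = 2.
Build the Grundy sequence for row B with g(k) = mex{g(k−s) : s ∈ {3, 5}, s ≤ k}:
k:     0  1  2  3  4  5  6  7  8  9 10 11
g(k):  0  0  0  1  1  1  2  2  0  0  0  1
So g(11) = 1.
The value of a disjunctive sum is the nim-sum of the parts.
Combined value = 2 XOR 1 = 3.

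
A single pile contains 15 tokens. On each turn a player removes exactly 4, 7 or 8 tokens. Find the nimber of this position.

Build the Grundy sequence with g(k) = mex{g(k−s) : s ∈ {4, 7, 8}, s ≤ k}:
k:     0  1  2  3  4  5  6  7  8  9 10 11 12 13 14 15
g(k):  0  0  0  0  1  1  1  1  2  2  2  2  0  0  0  0
So g(15) = 0.

0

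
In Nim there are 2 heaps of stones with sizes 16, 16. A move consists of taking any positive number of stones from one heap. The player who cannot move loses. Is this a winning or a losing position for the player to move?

Losing position

Nim-sum: 16 XOR 16 = 0.
The nim-sum is 0, so this is a P-position: the player to move is in a losing position under optimal play.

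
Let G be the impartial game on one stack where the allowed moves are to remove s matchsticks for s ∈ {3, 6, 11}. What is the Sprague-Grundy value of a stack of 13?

1

Compute g(0), g(1), … for moves {3, 6, 11}:
g(0) = mex{} = 0
g(1) = mex{} = 0
g(2) = mex{} = 0
g(3) = mex{0} = 1
g(4) = mex{0} = 1
g(5) = mex{0} = 1
g(6) = mex{0,1} = 2
g(7) = mex{0,1} = 2
g(8) = mex{0,1} = 2
g(9) = mex{1,2} = 0
g(10) = mex{1,2} = 0
g(11) = mex{0,1,2} = 3
g(12) = mex{0,2} = 1
g(13) = mex{0,2} = 1
So g(13) = 1.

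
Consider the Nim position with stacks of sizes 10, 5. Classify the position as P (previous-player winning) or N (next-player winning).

Compute the nim-sum pairwise:
10 XOR 5 = 15
The nim-sum is 15 ≠ 0, so this is an N-position: the player to move can win.

N-position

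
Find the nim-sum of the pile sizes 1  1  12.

12

In binary:
  0001  (1)
  0001  (1)
  1100  (12)
  ----
  1100  (12)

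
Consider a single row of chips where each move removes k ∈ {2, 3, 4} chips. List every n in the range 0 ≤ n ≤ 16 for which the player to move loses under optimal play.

Build the Grundy sequence with g(k) = mex{g(k−s) : s ∈ {2, 3, 4}, s ≤ k}:
k:     0  1  2  3  4  5  6  7  8  9 10 11 12 13 14 15 16
g(k):  0  0  1  1  2  2  0  0  1  1  2  2  0  0  1  1  2
The P-positions (g = 0) in 0..16 are 0, 1, 6, 7, 12, 13.

0, 1, 6, 7, 12, 13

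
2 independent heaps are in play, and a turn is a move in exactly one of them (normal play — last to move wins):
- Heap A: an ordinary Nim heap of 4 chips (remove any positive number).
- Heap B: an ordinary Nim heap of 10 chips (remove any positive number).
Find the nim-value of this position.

Heap A is a plain Nim heap of size 4, so its Grundy value is 4.
Heap B is a plain Nim heap of size 10, so its Grundy value is 10.
The value of a disjunctive sum is the nim-sum of the parts.
Combined value = 4 XOR 10 = 14.

14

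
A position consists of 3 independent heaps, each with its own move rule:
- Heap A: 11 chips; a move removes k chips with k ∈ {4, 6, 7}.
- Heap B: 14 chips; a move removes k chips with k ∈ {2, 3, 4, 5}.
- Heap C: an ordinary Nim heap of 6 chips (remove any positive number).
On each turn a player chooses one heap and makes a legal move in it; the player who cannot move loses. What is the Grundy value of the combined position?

6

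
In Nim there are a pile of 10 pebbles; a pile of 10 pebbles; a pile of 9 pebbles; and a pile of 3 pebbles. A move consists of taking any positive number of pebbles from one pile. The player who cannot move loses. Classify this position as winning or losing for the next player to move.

Winning position

Bitwise XOR of the heap sizes:
  1010  (10)
  1010  (10)
  1001  (9)
  0011  (3)
  ----
  1010  (10)
The nim-sum is 10 ≠ 0, so this is an N-position: the player to move can win.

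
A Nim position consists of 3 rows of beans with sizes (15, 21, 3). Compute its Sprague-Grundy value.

Write each in binary and XOR column by column:
  01111  (15)
  10101  (21)
  00011  (3)
  -----
  11001  (25)

25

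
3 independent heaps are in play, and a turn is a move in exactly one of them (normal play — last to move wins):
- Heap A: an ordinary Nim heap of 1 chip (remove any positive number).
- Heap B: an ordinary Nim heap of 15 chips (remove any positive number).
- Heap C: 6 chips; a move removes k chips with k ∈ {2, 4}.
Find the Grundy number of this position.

14

Heap A is a plain Nim heap of size 1, so its Grundy value is 1.
Heap B is a plain Nim heap of size 15, so its Grundy value is 15.
Build the Grundy sequence for heap C with g(k) = mex{g(k−s) : s ∈ {2, 4}, s ≤ k}:
k:     0  1  2  3  4  5  6
g(k):  0  0  1  1  2  2  0
So g(6) = 0.
By the Sprague-Grundy theorem, the Grundy value of a sum of independent games is the XOR of the component values.
Combined value = 1 XOR 15 XOR 0 = 14.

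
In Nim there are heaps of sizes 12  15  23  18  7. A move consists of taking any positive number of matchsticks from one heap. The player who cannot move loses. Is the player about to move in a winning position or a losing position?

Winning position

Nim-sum: 12 XOR 15 XOR 23 XOR 18 XOR 7 = 1.
The nim-sum is 1 ≠ 0, so this is an N-position: the player to move can win.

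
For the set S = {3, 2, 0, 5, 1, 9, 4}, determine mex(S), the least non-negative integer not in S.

6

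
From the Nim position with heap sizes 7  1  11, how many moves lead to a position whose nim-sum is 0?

Nim-sum: 7 ⊕ 1 ⊕ 11 = 13.
The overall nim-sum is X = 13. A heap of size p has a winning move iff p XOR X < p (reduce it to p XOR X).
  7: 7 XOR 13 = 10 ≥ 7 — no move.
  1: 1 XOR 13 = 12 ≥ 1 — no move.
  11: 11 XOR 13 = 6 < 11 — winning move (to 6).
That gives 1 winning move.

1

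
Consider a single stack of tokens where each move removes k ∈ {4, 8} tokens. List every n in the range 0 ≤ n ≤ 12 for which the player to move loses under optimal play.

Build the Grundy sequence with g(k) = mex{g(k−s) : s ∈ {4, 8}, s ≤ k}:
k:     0  1  2  3  4  5  6  7  8  9 10 11 12
g(k):  0  0  0  0  1  1  1  1  2  2  2  2  0
The P-positions (g = 0) in 0..12 are 0, 1, 2, 3, 12.

0, 1, 2, 3, 12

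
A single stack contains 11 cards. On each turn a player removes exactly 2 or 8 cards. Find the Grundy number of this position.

0

Build the Grundy sequence with g(k) = mex{g(k−s) : s ∈ {2, 8}, s ≤ k}:
g(0) = mex{} = 0
g(1) = mex{} = 0
g(2) = mex{0} = 1
g(3) = mex{0} = 1
g(4) = mex{1} = 0
g(5) = mex{1} = 0
g(6) = mex{0} = 1
g(7) = mex{0} = 1
g(8) = mex{0,1} = 2
g(9) = mex{0,1} = 2
g(10) = mex{1,2} = 0
g(11) = mex{1,2} = 0
So g(11) = 0.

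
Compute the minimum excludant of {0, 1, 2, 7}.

3

The values 0, 1, 2 are all present; 3 is the first non-negative integer missing from the set.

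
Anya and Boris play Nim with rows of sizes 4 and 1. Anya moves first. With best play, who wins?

Compute the nim-sum pairwise:
4 ⊕ 1 = 5
The nim-sum is 5 ≠ 0, so this is an N-position: the player to move can win; Anya has a winning move.

Anya wins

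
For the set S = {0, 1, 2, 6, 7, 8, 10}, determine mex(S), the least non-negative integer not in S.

3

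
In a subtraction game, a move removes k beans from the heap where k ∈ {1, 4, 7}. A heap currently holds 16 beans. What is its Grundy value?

Grundy values for subtraction set {1, 4, 7}:
k:     0  1  2  3  4  5  6  7  8  9 10 11 12 13 14 15 16
g(k):  0  1  0  1  2  0  1  2  0  1  0  1  2  0  1  2  0
So g(16) = 0.

0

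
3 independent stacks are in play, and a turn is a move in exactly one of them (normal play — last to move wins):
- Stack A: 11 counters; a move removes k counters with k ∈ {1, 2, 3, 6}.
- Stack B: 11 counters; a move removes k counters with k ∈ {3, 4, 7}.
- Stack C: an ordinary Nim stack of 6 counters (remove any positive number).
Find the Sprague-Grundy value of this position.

Grundy values for stack A (subtraction set {1, 2, 3, 6}):
k:     0  1  2  3  4  5  6  7  8  9 10 11
g(k):  0  1  2  3  0  1  2  3  0  1  2  3
So g(11) = 3.
Build the Grundy sequence for stack B with g(k) = mex{g(k−s) : s ∈ {3, 4, 7}, s ≤ k}:
g(0) = mex{} = 0
g(1) = mex{} = 0
g(2) = mex{} = 0
g(3) = mex{0} = 1
g(4) = mex{0} = 1
g(5) = mex{0} = 1
g(6) = mex{0,1} = 2
g(7) = mex{0,1} = 2
g(8) = mex{0,1} = 2
g(9) = mex{0,1,2} = 3
g(10) = mex{1,2} = 0
g(11) = mex{1,2} = 0
So g(11) = 0.
Stack C is a plain Nim stack of size 6, so its Grundy value is 6.
By the Sprague-Grundy theorem, the Grundy value of a sum of independent games is the XOR of the component values.
Combined value = 3 XOR 0 XOR 6 = 5.

5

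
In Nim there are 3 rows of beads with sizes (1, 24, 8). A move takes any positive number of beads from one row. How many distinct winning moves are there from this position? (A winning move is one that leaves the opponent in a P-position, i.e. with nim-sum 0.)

Compute the nim-sum pairwise:
1 ⊕ 24 = 25
25 ⊕ 8 = 17
The overall nim-sum is X = 17. A row of size p has a winning move iff p XOR X < p (reduce it to p XOR X).
  1: 1 XOR 17 = 16 ≥ 1 — no move.
  24: 24 XOR 17 = 9 < 24 — winning move (to 9).
  8: 8 XOR 17 = 25 ≥ 8 — no move.
That gives 1 winning move.

1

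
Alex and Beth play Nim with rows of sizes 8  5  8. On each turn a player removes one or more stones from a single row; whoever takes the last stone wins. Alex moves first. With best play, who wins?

Write each in binary and XOR column by column:
  1000  (8)
  0101  (5)
  1000  (8)
  ----
  0101  (5)
The nim-sum is 5 ≠ 0, so this is an N-position: the player to move can win; Alex has a winning move.

Alex wins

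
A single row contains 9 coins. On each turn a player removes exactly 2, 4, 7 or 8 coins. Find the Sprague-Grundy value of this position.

4

Grundy values for subtraction set {2, 4, 7, 8}:
g(0) = mex{} = 0
g(1) = mex{} = 0
g(2) = mex{0} = 1
g(3) = mex{0} = 1
g(4) = mex{0,1} = 2
g(5) = mex{0,1} = 2
g(6) = mex{1,2} = 0
g(7) = mex{0,1,2} = 3
g(8) = mex{0,2} = 1
g(9) = mex{0,1,2,3} = 4
So g(9) = 4.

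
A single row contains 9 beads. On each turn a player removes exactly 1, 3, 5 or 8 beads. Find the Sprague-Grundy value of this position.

3

Grundy values for subtraction set {1, 3, 5, 8}:
k:     0  1  2  3  4  5  6  7  8  9
g(k):  0  1  0  1  0  1  0  1  2  3
So g(9) = 3.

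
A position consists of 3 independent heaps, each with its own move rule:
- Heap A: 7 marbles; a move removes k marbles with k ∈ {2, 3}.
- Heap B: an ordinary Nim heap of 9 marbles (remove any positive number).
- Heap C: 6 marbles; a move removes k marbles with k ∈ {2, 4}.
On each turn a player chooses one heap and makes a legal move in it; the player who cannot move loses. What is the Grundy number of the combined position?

8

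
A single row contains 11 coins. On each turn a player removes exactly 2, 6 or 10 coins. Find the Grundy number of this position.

1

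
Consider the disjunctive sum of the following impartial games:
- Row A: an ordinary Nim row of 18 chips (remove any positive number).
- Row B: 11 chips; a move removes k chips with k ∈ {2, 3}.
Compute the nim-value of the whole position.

Row A is a plain Nim row of size 18, so its Grundy value is 18.
Build the Grundy sequence for row B with g(k) = mex{g(k−s) : s ∈ {2, 3}, s ≤ k}:
k:     0  1  2  3  4  5  6  7  8  9 10 11
g(k):  0  0  1  1  2  0  0  1  1  2  0  0
So g(11) = 0.
By the Sprague-Grundy theorem, the Grundy value of a sum of independent games is the XOR of the component values.
Combined value = 18 ⊕ 0 = 18.

18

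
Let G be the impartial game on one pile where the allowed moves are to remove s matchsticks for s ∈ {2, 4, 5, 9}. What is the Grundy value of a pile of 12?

Compute g(0), g(1), … for moves {2, 4, 5, 9}:
k:     0  1  2  3  4  5  6  7  8  9 10 11 12
g(k):  0  0  1  1  2  2  3  0  0  1  1  2  2
So g(12) = 2.

2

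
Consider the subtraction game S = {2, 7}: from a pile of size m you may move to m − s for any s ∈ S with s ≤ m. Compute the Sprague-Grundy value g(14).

0

Build the Grundy sequence with g(k) = mex{g(k−s) : s ∈ {2, 7}, s ≤ k}:
k:     0  1  2  3  4  5  6  7  8  9 10 11 12 13 14
g(k):  0  0  1  1  0  0  1  1  2  0  0  1  1  0  0
So g(14) = 0.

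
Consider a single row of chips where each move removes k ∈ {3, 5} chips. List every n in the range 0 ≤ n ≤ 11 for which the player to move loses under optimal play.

Grundy values for subtraction set {3, 5}:
k:     0  1  2  3  4  5  6  7  8  9 10 11
g(k):  0  0  0  1  1  1  2  2  0  0  0  1
The P-positions (g = 0) in 0..11 are 0, 1, 2, 8, 9, 10.

0, 1, 2, 8, 9, 10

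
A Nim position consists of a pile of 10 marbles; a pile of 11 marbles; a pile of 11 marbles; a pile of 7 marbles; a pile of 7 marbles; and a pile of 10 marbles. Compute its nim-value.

0

Compute the nim-sum pairwise:
10 ⊕ 11 = 1
1 ⊕ 11 = 10
10 ⊕ 7 = 13
13 ⊕ 7 = 10
10 ⊕ 10 = 0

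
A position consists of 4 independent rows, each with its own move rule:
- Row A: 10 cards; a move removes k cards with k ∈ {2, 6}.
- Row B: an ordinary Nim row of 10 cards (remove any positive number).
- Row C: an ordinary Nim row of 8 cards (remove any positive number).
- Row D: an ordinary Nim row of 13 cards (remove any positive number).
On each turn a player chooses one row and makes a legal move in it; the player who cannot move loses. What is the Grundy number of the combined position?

14

Grundy values for row A (subtraction set {2, 6}):
k:     0  1  2  3  4  5  6  7  8  9 10
g(k):  0  0  1  1  0  0  1  1  0  0  1
So g(10) = 1.
Row B is a plain Nim row of size 10, so its Grundy value is 10.
Row C is a plain Nim row of size 8, so its Grundy value is 8.
Row D is a plain Nim row of size 13, so its Grundy value is 13.
The value of a disjunctive sum is the nim-sum of the parts.
Combined value = 1 XOR 10 XOR 8 XOR 13 = 14.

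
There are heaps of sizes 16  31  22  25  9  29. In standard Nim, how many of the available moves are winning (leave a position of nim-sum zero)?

5

Nim-sum: 16 ⊕ 31 ⊕ 22 ⊕ 25 ⊕ 9 ⊕ 29 = 20.
The overall nim-sum is X = 20. A heap of size p has a winning move iff p XOR X < p (reduce it to p XOR X).
  16: 16 XOR 20 = 4 < 16 — winning move (to 4).
  31: 31 XOR 20 = 11 < 31 — winning move (to 11).
  22: 22 XOR 20 = 2 < 22 — winning move (to 2).
  25: 25 XOR 20 = 13 < 25 — winning move (to 13).
  9: 9 XOR 20 = 29 ≥ 9 — no move.
  29: 29 XOR 20 = 9 < 29 — winning move (to 9).
That gives 5 winning moves.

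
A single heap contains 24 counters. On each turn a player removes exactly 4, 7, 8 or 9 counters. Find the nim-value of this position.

Grundy values for subtraction set {4, 7, 8, 9}:
k:     0  1  2  3  4  5  6  7  8  9 10 11 12 13 14 15 16 17 18 19 20 21 22 23 24
g(k):  0  0  0  0  1  1  1  1  2  2  2  2  3  0  0  0  0  1  1  1  1  2  2  2  2
So g(24) = 2.

2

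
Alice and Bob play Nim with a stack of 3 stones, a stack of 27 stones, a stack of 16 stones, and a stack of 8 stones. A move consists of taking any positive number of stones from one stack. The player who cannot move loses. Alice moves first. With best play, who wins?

Bob wins

Compute the nim-sum pairwise:
3 ^ 27 = 24
24 ^ 16 = 8
8 ^ 8 = 0
The nim-sum is 0, so this is a P-position: the player to move is in a losing position under optimal play; Alice is about to move from it and so loses — Bob wins.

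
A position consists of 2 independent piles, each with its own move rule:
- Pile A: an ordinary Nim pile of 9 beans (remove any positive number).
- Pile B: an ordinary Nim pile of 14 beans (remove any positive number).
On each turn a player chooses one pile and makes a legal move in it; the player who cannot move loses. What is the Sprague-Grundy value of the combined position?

7

Pile A is a plain Nim pile of size 9, so its Grundy value is 9.
Pile B is a plain Nim pile of size 14, so its Grundy value is 14.
The value of a disjunctive sum is the nim-sum of the parts.
Combined value = 9 XOR 14 = 7.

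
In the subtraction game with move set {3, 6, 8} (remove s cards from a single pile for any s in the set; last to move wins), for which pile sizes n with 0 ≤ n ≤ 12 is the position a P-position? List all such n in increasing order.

0, 1, 2, 11, 12

Compute g(0), g(1), … for moves {3, 6, 8}:
g(0) = mex{} = 0
g(1) = mex{} = 0
g(2) = mex{} = 0
g(3) = mex{0} = 1
g(4) = mex{0} = 1
g(5) = mex{0} = 1
g(6) = mex{0,1} = 2
g(7) = mex{0,1} = 2
g(8) = mex{0,1} = 2
g(9) = mex{0,1,2} = 3
g(10) = mex{0,1,2} = 3
g(11) = mex{1,2} = 0
g(12) = mex{1,2,3} = 0
The P-positions (g = 0) in 0..12 are 0, 1, 2, 11, 12.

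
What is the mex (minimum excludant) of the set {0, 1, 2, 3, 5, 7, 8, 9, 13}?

The values 0, 1, 2, 3 are all present; 4 is the first non-negative integer missing from the set.

4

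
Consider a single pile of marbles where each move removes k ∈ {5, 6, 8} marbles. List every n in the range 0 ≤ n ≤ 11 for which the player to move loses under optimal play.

Build the Grundy sequence with g(k) = mex{g(k−s) : s ∈ {5, 6, 8}, s ≤ k}:
g(0) = mex{} = 0
g(1) = mex{} = 0
g(2) = mex{} = 0
g(3) = mex{} = 0
g(4) = mex{} = 0
g(5) = mex{0} = 1
g(6) = mex{0} = 1
g(7) = mex{0} = 1
g(8) = mex{0} = 1
g(9) = mex{0} = 1
g(10) = mex{0,1} = 2
g(11) = mex{0,1} = 2
The P-positions (g = 0) in 0..11 are 0, 1, 2, 3, 4.

0, 1, 2, 3, 4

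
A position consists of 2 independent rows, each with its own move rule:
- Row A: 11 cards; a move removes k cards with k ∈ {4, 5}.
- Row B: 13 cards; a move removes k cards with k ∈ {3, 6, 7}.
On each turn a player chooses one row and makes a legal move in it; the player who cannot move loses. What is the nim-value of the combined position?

1

For row A, compute g(0), g(1), … with moves {4, 5}:
k:     0  1  2  3  4  5  6  7  8  9 10 11
g(k):  0  0  0  0  1  1  1  1  2  0  0  0
So g(11) = 0.
For row B, compute g(0), g(1), … with moves {3, 6, 7}:
k:     0  1  2  3  4  5  6  7  8  9 10 11 12 13
g(k):  0  0  0  1  1  1  2  2  2  3  0  0  0  1
So g(13) = 1.
By the Sprague-Grundy theorem, the Grundy value of a sum of independent games is the XOR of the component values.
Combined value = 0 XOR 1 = 1.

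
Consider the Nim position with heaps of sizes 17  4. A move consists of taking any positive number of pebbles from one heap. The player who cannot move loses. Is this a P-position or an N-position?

N-position

Compute the nim-sum pairwise:
17 XOR 4 = 21
The nim-sum is 21 ≠ 0, so this is an N-position: the player to move can win.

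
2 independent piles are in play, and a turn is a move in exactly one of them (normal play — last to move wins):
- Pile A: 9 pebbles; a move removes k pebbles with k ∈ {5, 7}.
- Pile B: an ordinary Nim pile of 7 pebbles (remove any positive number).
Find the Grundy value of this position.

6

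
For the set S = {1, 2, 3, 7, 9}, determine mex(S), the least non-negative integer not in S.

0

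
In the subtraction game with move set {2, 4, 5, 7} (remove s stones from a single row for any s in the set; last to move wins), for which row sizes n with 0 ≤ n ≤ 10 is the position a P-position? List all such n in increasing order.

0, 1, 9, 10

Grundy values for subtraction set {2, 4, 5, 7}:
k:     0  1  2  3  4  5  6  7  8  9 10
g(k):  0  0  1  1  2  2  3  3  4  0  0
The P-positions (g = 0) in 0..10 are 0, 1, 9, 10.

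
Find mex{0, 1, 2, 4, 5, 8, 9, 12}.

3

The values 0, 1, 2 are all present; 3 is the first non-negative integer missing from the set.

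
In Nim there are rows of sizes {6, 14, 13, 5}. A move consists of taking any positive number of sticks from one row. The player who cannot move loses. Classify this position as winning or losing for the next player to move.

In binary:
  0110  (6)
  1110  (14)
  1101  (13)
  0101  (5)
  ----
  0000  (0)
The nim-sum is 0, so this is a P-position: the player to move is in a losing position under optimal play.

Losing position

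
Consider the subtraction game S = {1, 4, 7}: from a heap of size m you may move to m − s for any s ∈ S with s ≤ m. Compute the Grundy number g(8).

Build the Grundy sequence with g(k) = mex{g(k−s) : s ∈ {1, 4, 7}, s ≤ k}:
k:     0  1  2  3  4  5  6  7  8
g(k):  0  1  0  1  2  0  1  2  0
So g(8) = 0.

0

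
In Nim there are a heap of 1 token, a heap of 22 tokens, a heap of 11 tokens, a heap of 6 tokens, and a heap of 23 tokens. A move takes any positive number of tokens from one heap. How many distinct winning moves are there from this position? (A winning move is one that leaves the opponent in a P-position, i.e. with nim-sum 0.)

1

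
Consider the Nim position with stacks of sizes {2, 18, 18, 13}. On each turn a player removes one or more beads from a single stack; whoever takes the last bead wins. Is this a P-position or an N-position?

N-position

Compute the nim-sum pairwise:
2 ⊕ 18 = 16
16 ⊕ 18 = 2
2 ⊕ 13 = 15
The nim-sum is 15 ≠ 0, so this is an N-position: the player to move can win.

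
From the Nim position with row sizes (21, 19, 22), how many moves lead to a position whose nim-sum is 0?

3

Write each in binary and XOR column by column:
  10101  (21)
  10011  (19)
  10110  (22)
  -----
  10000  (16)
The overall nim-sum is X = 16. A row of size p has a winning move iff p XOR X < p (reduce it to p XOR X).
  21: 21 XOR 16 = 5 < 21 — winning move (to 5).
  19: 19 XOR 16 = 3 < 19 — winning move (to 3).
  22: 22 XOR 16 = 6 < 22 — winning move (to 6).
That gives 3 winning moves.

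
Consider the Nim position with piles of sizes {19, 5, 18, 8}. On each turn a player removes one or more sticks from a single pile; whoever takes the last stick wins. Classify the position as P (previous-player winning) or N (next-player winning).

N-position

Bitwise XOR of the heap sizes:
  10011  (19)
  00101  (5)
  10010  (18)
  01000  (8)
  -----
  01100  (12)
The nim-sum is 12 ≠ 0, so this is an N-position: the player to move can win.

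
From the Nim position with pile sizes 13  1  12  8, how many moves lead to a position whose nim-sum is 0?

Nim-sum: 13 ⊕ 1 ⊕ 12 ⊕ 8 = 8.
The overall nim-sum is X = 8. A pile of size p has a winning move iff p XOR X < p (reduce it to p XOR X).
  13: 13 XOR 8 = 5 < 13 — winning move (to 5).
  1: 1 XOR 8 = 9 ≥ 1 — no move.
  12: 12 XOR 8 = 4 < 12 — winning move (to 4).
  8: 8 XOR 8 = 0 < 8 — winning move (to 0).
That gives 3 winning moves.

3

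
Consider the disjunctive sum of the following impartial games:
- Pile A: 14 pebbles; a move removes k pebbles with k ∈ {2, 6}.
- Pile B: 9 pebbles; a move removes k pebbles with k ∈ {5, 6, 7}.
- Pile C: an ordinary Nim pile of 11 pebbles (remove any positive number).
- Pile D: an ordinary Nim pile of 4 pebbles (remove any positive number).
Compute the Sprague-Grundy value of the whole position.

15

Grundy values for pile A (subtraction set {2, 6}):
k:     0  1  2  3  4  5  6  7  8  9 10 11 12 13 14
g(k):  0  0  1  1  0  0  1  1  0  0  1  1  0  0  1
So g(14) = 1.
Build the Grundy sequence for pile B with g(k) = mex{g(k−s) : s ∈ {5, 6, 7}, s ≤ k}:
g(0) = mex{} = 0
g(1) = mex{} = 0
g(2) = mex{} = 0
g(3) = mex{} = 0
g(4) = mex{} = 0
g(5) = mex{0} = 1
g(6) = mex{0} = 1
g(7) = mex{0} = 1
g(8) = mex{0} = 1
g(9) = mex{0} = 1
So g(9) = 1.
Pile C is a plain Nim pile of size 11, so its Grundy value is 11.
Pile D is a plain Nim pile of size 4, so its Grundy value is 4.
By the Sprague-Grundy theorem, the Grundy value of a sum of independent games is the XOR of the component values.
Combined value = 1 XOR 1 XOR 11 XOR 4 = 15.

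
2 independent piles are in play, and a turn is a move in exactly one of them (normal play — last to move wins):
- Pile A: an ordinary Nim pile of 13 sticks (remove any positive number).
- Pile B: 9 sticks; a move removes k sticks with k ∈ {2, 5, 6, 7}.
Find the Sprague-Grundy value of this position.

Pile A is a plain Nim pile of size 13, so its Grundy value is 13.
Build the Grundy sequence for pile B with g(k) = mex{g(k−s) : s ∈ {2, 5, 6, 7}, s ≤ k}:
g(0) = mex{} = 0
g(1) = mex{} = 0
g(2) = mex{0} = 1
g(3) = mex{0} = 1
g(4) = mex{1} = 0
g(5) = mex{0,1} = 2
g(6) = mex{0} = 1
g(7) = mex{0,1,2} = 3
g(8) = mex{0,1} = 2
g(9) = mex{0,1,3} = 2
So g(9) = 2.
The value of a disjunctive sum is the nim-sum of the parts.
Combined value = 13 XOR 2 = 15.

15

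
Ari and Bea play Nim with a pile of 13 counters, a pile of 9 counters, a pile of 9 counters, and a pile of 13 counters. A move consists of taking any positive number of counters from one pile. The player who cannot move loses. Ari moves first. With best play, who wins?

Bea wins

Compute the nim-sum pairwise:
13 ^ 9 = 4
4 ^ 9 = 13
13 ^ 13 = 0
The nim-sum is 0, so this is a P-position: the player to move is in a losing position under optimal play; Ari is about to move from it and so loses — Bea wins.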